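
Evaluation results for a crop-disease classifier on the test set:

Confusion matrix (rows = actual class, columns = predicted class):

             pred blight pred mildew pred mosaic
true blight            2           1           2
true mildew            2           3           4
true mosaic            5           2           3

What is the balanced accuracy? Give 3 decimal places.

0.344

Balanced accuracy = mean of per-class recall.
  blight: recall = 2/5 = 0.4000
  mildew: recall = 3/9 = 0.3333
  mosaic: recall = 3/10 = 0.3000
Mean = (0.4000 + 0.3333 + 0.3000) / 3 = 0.344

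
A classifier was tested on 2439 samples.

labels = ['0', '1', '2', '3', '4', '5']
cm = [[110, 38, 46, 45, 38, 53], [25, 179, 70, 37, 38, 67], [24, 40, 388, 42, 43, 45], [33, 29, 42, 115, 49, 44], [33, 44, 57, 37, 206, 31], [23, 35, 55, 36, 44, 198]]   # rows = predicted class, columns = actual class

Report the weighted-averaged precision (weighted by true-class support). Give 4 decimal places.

0.5028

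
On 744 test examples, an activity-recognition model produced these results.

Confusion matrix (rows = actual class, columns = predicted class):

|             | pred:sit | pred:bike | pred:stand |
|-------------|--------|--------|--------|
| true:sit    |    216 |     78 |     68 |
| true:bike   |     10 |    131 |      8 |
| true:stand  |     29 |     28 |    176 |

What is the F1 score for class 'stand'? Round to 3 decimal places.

0.726

Treat 'stand' as positive and all other classes as negative.
F1 score = 2·TP/(2·TP+FP+FN).
stand: TP=176, FP=68+8=76, FN=29+28=57 → 352/485 = 0.7258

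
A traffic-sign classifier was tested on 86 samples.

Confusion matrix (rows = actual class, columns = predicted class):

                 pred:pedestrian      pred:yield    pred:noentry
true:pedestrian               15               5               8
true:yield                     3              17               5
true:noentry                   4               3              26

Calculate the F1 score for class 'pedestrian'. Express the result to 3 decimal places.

0.600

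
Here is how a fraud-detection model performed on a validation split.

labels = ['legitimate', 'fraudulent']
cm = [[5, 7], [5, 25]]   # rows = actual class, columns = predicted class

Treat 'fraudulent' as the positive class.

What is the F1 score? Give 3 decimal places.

0.806

Precision = TP/(TP+FP) = 25/32 = 0.7813
Recall = TP/(TP+FN) = 25/30 = 0.8333
F1 = 2·TP/(2·TP+FP+FN) = 50/62 = 0.806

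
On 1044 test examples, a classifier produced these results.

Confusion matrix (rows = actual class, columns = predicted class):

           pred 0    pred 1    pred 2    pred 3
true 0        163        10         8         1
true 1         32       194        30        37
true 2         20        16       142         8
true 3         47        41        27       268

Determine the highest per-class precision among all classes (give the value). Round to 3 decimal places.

0.854

Per-class precision (TP/(TP+FP)):
  0: TP=163, FP=32+20+47=99 → 163/262 = 0.6221
  1: TP=194, FP=10+16+41=67 → 194/261 = 0.7433
  2: TP=142, FP=8+30+27=65 → 142/207 = 0.6860
  3: TP=268, FP=1+37+8=46 → 268/314 = 0.8535
Highest is class '3' with precision = 0.854.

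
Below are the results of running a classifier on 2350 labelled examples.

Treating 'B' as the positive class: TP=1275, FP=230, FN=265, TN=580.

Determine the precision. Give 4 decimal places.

0.8472

Precision = TP/(TP+FP) = 1275/(1275+230) = 1275/1505 = 0.8472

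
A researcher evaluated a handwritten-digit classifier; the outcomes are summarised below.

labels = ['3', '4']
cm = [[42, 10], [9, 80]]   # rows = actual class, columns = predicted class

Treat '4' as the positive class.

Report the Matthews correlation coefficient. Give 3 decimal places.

0.709

MCC = (TP·TN − FP·FN) / √((TP+FP)(TP+FN)(TN+FP)(TN+FN))
Numerator = 80·42 − 10·9 = 3270
Denominator = √(90·89·52·51) = √21242520 = 4608.9608
MCC = 3270 / 4608.9608 = 0.709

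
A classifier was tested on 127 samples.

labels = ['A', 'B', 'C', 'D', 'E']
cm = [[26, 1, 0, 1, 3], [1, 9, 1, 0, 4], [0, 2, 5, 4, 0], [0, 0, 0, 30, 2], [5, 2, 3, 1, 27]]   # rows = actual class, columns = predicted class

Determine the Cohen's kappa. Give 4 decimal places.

Observed agreement pₒ = trace/N = 97/127 = 0.76378
Expected agreement pₑ = Σ (rowᵢ·colᵢ)/N² = (31·32 + 15·14 + 11·9 + 32·36 + 38·36)/127² = 0.23690
κ = (pₒ − pₑ)/(1 − pₑ) = (0.76378 − 0.23690)/(1 − 0.23690) = 0.6904

0.6904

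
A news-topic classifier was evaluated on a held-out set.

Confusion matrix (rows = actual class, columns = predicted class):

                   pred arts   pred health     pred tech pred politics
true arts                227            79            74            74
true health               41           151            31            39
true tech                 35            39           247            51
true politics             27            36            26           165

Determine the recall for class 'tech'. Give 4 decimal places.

recall = TP/(TP+FN).
tech: TP=247, FN=35+39+51=125 → 247/372 = 0.66398

0.6640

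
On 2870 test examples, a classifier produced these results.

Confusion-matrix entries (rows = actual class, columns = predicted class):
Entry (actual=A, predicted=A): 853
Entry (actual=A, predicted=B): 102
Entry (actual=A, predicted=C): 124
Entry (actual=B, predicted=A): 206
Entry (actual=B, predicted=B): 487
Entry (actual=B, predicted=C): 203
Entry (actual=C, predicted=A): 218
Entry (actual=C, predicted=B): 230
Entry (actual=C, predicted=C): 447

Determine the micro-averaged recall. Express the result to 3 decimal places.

Micro-averaging pools counts across classes: ΣTP=1787, ΣFP=1083, ΣFN=1083.
Micro-recall = TP/(TP+FN) on pooled counts = 0.623 (equals overall accuracy in single-label multiclass).

0.623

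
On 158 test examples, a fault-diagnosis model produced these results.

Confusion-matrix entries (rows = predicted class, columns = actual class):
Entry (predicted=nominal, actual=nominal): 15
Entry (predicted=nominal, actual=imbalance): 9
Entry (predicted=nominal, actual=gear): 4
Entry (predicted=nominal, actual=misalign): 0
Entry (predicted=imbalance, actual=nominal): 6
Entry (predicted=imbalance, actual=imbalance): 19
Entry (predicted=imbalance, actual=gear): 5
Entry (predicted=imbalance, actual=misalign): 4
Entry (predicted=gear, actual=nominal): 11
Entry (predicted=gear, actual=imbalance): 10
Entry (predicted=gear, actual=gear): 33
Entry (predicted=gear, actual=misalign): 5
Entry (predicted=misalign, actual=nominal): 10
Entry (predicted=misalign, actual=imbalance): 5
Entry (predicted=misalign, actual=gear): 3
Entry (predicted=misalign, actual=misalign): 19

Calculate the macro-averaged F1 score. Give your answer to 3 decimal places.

0.535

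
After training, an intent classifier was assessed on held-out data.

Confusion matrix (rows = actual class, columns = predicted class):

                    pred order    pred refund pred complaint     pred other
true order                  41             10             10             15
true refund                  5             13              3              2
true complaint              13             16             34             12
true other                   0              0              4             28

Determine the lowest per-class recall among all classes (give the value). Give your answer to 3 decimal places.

0.453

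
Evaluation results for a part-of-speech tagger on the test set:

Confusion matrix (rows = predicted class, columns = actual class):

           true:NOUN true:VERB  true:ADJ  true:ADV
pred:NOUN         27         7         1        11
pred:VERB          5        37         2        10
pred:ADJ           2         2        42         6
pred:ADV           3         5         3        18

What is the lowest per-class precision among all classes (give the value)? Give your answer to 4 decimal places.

0.5870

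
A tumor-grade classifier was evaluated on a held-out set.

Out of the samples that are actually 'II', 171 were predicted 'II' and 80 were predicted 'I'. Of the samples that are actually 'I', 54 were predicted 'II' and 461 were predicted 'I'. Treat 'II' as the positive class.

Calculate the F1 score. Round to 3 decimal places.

Precision = TP/(TP+FP) = 171/225 = 0.7600
Recall = TP/(TP+FN) = 171/251 = 0.6813
F1 = 2·TP/(2·TP+FP+FN) = 342/476 = 0.718

0.718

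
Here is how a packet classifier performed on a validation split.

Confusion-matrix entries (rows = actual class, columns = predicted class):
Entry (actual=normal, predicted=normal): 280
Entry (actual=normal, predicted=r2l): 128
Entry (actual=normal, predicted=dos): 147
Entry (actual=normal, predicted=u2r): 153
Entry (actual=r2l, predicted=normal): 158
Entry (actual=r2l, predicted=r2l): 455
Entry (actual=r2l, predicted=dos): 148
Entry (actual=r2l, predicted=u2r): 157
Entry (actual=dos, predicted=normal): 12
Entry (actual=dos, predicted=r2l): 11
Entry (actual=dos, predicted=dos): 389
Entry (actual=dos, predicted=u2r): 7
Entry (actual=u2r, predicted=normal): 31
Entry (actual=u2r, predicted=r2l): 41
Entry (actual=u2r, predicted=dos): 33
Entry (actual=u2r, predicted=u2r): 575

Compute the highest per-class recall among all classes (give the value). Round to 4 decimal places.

0.9284

Per-class recall (TP/(TP+FN)):
  normal: TP=280, FN=128+147+153=428 → 280/708 = 0.39548
  r2l: TP=455, FN=158+148+157=463 → 455/918 = 0.49564
  dos: TP=389, FN=12+11+7=30 → 389/419 = 0.92840
  u2r: TP=575, FN=31+41+33=105 → 575/680 = 0.84559
Highest is class 'dos' with recall = 0.9284.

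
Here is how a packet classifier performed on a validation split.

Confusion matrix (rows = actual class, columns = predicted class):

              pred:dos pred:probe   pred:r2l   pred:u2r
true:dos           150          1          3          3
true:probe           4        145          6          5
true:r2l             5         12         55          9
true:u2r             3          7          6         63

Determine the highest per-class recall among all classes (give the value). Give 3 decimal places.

0.955

Per-class recall (TP/(TP+FN)):
  dos: TP=150, FN=1+3+3=7 → 150/157 = 0.9554
  probe: TP=145, FN=4+6+5=15 → 145/160 = 0.9063
  r2l: TP=55, FN=5+12+9=26 → 55/81 = 0.6790
  u2r: TP=63, FN=3+7+6=16 → 63/79 = 0.7975
Highest is class 'dos' with recall = 0.955.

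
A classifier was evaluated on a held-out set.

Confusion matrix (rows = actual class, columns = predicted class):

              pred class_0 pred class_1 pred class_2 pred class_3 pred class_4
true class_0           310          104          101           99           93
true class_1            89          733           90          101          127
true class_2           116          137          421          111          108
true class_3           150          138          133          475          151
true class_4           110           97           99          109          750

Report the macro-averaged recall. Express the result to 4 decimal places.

Per-class recall (TP/(TP+FN)):
  class_0: TP=310, FN=104+101+99+93=397 → 310/707 = 0.43847
  class_1: TP=733, FN=89+90+101+127=407 → 733/1140 = 0.64298
  class_2: TP=421, FN=116+137+111+108=472 → 421/893 = 0.47144
  class_3: TP=475, FN=150+138+133+151=572 → 475/1047 = 0.45368
  class_4: TP=750, FN=110+97+99+109=415 → 750/1165 = 0.64378
Macro-recall = mean = (0.43847 + 0.64298 + 0.47144 + 0.45368 + 0.64378) / 5 = 0.5301

0.5301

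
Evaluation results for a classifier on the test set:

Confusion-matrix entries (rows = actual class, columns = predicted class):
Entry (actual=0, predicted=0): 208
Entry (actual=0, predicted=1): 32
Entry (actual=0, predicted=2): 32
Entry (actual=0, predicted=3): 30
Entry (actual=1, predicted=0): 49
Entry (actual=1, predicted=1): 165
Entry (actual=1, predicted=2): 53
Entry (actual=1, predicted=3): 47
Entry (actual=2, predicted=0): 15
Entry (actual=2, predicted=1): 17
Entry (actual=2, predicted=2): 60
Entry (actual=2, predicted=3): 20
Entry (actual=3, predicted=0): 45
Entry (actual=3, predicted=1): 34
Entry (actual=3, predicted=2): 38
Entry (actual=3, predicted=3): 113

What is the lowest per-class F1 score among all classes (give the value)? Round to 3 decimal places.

0.407

Per-class F1 score (2·TP/(2·TP+FP+FN)):
  0: TP=208, FP=49+15+45=109, FN=32+32+30=94 → 416/619 = 0.6721
  1: TP=165, FP=32+17+34=83, FN=49+53+47=149 → 330/562 = 0.5872
  2: TP=60, FP=32+53+38=123, FN=15+17+20=52 → 120/295 = 0.4068
  3: TP=113, FP=30+47+20=97, FN=45+34+38=117 → 226/440 = 0.5136
Lowest is class '2' with F1 score = 0.407.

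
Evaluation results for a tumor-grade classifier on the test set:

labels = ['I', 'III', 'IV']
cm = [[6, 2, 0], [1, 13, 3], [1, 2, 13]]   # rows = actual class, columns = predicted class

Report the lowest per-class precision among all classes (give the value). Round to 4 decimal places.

0.7500

Per-class precision (TP/(TP+FP)):
  I: TP=6, FP=1+1=2 → 6/8 = 0.75000
  III: TP=13, FP=2+2=4 → 13/17 = 0.76471
  IV: TP=13, FP=0+3=3 → 13/16 = 0.81250
Lowest is class 'I' with precision = 0.7500.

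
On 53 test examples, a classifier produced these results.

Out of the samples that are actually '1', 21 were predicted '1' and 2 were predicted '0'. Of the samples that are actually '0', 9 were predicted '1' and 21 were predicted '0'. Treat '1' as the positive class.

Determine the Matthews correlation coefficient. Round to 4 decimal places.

MCC = (TP·TN − FP·FN) / √((TP+FP)(TP+FN)(TN+FP)(TN+FN))
Numerator = 21·21 − 9·2 = 423
Denominator = √(30·23·30·23) = √476100 = 690.0000
MCC = 423 / 690.0000 = 0.6130

0.6130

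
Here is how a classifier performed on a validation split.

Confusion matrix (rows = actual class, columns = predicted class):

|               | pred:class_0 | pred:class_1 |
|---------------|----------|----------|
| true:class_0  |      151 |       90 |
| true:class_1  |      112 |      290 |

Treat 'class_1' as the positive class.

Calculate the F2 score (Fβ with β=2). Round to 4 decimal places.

0.7294

Fβ = (1+β²)·TP / ((1+β²)·TP + β²·FN + FP), with β²=4
= 5·290 / (5·290 + 4·112 + 90) = 0.7294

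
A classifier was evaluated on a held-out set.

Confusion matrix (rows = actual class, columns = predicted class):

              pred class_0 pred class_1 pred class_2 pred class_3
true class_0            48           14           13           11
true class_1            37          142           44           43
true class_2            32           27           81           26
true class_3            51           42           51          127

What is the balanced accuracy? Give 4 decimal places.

0.5121

Balanced accuracy = mean of per-class recall.
  class_0: recall = 48/86 = 0.55814
  class_1: recall = 142/266 = 0.53383
  class_2: recall = 81/166 = 0.48795
  class_3: recall = 127/271 = 0.46863
Mean = (0.55814 + 0.53383 + 0.48795 + 0.46863) / 4 = 0.5121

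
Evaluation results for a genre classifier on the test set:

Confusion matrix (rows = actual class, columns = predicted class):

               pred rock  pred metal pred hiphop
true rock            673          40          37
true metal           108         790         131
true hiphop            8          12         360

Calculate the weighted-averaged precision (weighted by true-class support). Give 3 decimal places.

0.863

Per-class precision (TP/(TP+FP)):
  rock: TP=673, FP=108+8=116 → 673/789 = 0.8530
  metal: TP=790, FP=40+12=52 → 790/842 = 0.9382
  hiphop: TP=360, FP=37+131=168 → 360/528 = 0.6818
Weighted-precision = Σ (supportᵢ/N)·precisionᵢ with N=2159: (750/2159)·0.8530 + (1029/2159)·0.9382 + (380/2159)·0.6818 = 0.863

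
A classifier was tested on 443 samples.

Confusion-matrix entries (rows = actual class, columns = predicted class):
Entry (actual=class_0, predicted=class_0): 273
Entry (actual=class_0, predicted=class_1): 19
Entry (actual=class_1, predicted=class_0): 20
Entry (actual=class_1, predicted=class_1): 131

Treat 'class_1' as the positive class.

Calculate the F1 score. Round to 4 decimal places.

0.8704

Precision = TP/(TP+FP) = 131/150 = 0.8733
Recall = TP/(TP+FN) = 131/151 = 0.8675
F1 = 2·TP/(2·TP+FP+FN) = 262/301 = 0.8704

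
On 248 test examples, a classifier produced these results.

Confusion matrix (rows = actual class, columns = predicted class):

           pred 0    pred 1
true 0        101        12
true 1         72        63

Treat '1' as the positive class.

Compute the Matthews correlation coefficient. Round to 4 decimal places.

0.3909

MCC = (TP·TN − FP·FN) / √((TP+FP)(TP+FN)(TN+FP)(TN+FN))
Numerator = 63·101 − 12·72 = 5499
Denominator = √(75·135·113·173) = √197933625 = 14068.8885
MCC = 5499 / 14068.8885 = 0.3909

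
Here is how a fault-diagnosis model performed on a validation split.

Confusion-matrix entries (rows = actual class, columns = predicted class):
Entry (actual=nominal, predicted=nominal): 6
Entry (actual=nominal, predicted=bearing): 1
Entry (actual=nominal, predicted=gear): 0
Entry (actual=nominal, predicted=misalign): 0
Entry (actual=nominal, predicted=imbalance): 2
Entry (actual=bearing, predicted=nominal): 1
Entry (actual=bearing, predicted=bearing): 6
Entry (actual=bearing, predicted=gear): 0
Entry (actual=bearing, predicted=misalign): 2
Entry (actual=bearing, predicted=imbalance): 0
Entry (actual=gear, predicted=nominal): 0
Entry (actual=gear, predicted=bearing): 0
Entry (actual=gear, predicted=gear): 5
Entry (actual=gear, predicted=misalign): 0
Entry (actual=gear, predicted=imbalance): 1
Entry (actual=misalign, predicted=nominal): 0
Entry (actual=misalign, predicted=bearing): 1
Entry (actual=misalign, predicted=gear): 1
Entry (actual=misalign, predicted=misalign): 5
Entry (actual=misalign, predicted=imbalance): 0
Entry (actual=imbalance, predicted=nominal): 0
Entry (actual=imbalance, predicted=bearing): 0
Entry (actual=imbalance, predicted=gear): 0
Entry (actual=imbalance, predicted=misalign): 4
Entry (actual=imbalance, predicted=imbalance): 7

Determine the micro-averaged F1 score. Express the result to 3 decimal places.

0.690

Micro-averaging pools counts across classes: ΣTP=29, ΣFP=13, ΣFN=13.
Micro-F1 score = 2·TP/(2·TP+FP+FN) on pooled counts = 0.690 (equals overall accuracy in single-label multiclass).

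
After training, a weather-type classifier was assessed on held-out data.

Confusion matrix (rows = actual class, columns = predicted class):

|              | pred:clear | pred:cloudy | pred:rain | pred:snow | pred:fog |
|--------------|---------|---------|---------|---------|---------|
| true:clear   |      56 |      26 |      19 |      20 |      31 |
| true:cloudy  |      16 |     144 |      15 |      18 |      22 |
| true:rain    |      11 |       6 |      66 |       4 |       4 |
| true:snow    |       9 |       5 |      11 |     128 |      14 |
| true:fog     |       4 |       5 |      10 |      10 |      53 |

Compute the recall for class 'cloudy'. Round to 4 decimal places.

0.6698

recall = TP/(TP+FN).
cloudy: TP=144, FN=16+15+18+22=71 → 144/215 = 0.66977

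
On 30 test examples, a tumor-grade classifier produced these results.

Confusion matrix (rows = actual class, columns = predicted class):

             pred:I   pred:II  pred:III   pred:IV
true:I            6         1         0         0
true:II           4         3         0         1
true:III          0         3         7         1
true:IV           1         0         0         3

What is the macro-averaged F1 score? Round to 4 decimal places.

0.6278

Per-class F1 score (2·TP/(2·TP+FP+FN)):
  I: TP=6, FP=4+0+1=5, FN=1+0+0=1 → 12/18 = 0.66667
  II: TP=3, FP=1+3+0=4, FN=4+0+1=5 → 6/15 = 0.40000
  III: TP=7, FP=0+0+0=0, FN=0+3+1=4 → 14/18 = 0.77778
  IV: TP=3, FP=0+1+1=2, FN=1+0+0=1 → 6/9 = 0.66667
Macro-F1 score = mean = (0.66667 + 0.40000 + 0.77778 + 0.66667) / 4 = 0.6278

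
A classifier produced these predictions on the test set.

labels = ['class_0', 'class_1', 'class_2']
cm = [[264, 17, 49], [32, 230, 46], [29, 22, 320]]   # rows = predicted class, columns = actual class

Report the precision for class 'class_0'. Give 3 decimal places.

0.800

Treat 'class_0' as positive and all other classes as negative.
precision = TP/(TP+FP).
class_0: TP=264, FP=17+49=66 → 264/330 = 0.8000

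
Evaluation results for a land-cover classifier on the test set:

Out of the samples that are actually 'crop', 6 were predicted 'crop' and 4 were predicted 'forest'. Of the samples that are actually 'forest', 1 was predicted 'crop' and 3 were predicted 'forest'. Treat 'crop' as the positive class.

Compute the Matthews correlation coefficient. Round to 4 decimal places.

0.3162

MCC = (TP·TN − FP·FN) / √((TP+FP)(TP+FN)(TN+FP)(TN+FN))
Numerator = 6·3 − 1·4 = 14
Denominator = √(7·10·4·7) = √1960 = 44.2719
MCC = 14 / 44.2719 = 0.3162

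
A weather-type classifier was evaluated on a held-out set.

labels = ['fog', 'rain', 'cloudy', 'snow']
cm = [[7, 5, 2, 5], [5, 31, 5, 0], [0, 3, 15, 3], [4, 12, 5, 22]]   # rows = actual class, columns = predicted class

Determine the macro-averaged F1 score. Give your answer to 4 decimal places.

0.5754

Per-class F1 score (2·TP/(2·TP+FP+FN)):
  fog: TP=7, FP=5+0+4=9, FN=5+2+5=12 → 14/35 = 0.40000
  rain: TP=31, FP=5+3+12=20, FN=5+5+0=10 → 62/92 = 0.67391
  cloudy: TP=15, FP=2+5+5=12, FN=0+3+3=6 → 30/48 = 0.62500
  snow: TP=22, FP=5+0+3=8, FN=4+12+5=21 → 44/73 = 0.60274
Macro-F1 score = mean = (0.40000 + 0.67391 + 0.62500 + 0.60274) / 4 = 0.5754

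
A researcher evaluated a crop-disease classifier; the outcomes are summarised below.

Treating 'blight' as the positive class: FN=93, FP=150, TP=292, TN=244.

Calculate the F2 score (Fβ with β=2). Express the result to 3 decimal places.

Fβ = (1+β²)·TP / ((1+β²)·TP + β²·FN + FP), with β²=4
= 5·292 / (5·292 + 4·93 + 150) = 0.737

0.737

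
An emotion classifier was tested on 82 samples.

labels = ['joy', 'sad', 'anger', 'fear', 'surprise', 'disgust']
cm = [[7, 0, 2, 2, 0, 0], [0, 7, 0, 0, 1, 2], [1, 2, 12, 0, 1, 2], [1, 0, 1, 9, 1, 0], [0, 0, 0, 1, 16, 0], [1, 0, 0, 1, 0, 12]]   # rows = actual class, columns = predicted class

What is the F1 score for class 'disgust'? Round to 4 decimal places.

0.8000

Take TP from the diagonal, FP from the rest of the 'disgust' prediction marginal, FN from the rest of the 'disgust' actual marginal.
F1 score = 2·TP/(2·TP+FP+FN).
disgust: TP=12, FP=0+2+2+0+0=4, FN=1+0+0+1+0=2 → 24/30 = 0.80000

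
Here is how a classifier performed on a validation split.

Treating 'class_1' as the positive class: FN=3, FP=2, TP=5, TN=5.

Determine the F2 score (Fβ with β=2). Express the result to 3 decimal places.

0.641

Fβ = (1+β²)·TP / ((1+β²)·TP + β²·FN + FP), with β²=4
= 5·5 / (5·5 + 4·3 + 2) = 0.641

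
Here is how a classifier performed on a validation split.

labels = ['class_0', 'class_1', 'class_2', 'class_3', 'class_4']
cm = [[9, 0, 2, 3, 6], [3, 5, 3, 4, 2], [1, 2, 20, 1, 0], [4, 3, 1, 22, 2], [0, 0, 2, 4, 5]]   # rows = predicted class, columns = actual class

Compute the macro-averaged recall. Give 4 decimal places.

Per-class recall (TP/(TP+FN)):
  class_0: TP=9, FN=3+1+4+0=8 → 9/17 = 0.52941
  class_1: TP=5, FN=0+2+3+0=5 → 5/10 = 0.50000
  class_2: TP=20, FN=2+3+1+2=8 → 20/28 = 0.71429
  class_3: TP=22, FN=3+4+1+4=12 → 22/34 = 0.64706
  class_4: TP=5, FN=6+2+0+2=10 → 5/15 = 0.33333
Macro-recall = mean = (0.52941 + 0.50000 + 0.71429 + 0.64706 + 0.33333) / 5 = 0.5448

0.5448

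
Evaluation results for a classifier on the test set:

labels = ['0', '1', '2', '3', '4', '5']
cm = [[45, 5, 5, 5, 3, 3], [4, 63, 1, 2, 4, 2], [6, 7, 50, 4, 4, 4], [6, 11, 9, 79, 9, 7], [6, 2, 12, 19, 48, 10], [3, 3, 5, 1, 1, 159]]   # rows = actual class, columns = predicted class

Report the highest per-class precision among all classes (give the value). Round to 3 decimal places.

0.859

Per-class precision (TP/(TP+FP)):
  0: TP=45, FP=4+6+6+6+3=25 → 45/70 = 0.6429
  1: TP=63, FP=5+7+11+2+3=28 → 63/91 = 0.6923
  2: TP=50, FP=5+1+9+12+5=32 → 50/82 = 0.6098
  3: TP=79, FP=5+2+4+19+1=31 → 79/110 = 0.7182
  4: TP=48, FP=3+4+4+9+1=21 → 48/69 = 0.6957
  5: TP=159, FP=3+2+4+7+10=26 → 159/185 = 0.8595
Highest is class '5' with precision = 0.859.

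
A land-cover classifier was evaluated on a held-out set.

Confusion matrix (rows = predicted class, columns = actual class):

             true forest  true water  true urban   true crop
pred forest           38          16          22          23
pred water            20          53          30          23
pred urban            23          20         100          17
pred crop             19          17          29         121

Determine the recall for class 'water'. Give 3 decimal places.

0.500

Treat 'water' as positive and all other classes as negative.
recall = TP/(TP+FN).
water: TP=53, FN=16+20+17=53 → 53/106 = 0.5000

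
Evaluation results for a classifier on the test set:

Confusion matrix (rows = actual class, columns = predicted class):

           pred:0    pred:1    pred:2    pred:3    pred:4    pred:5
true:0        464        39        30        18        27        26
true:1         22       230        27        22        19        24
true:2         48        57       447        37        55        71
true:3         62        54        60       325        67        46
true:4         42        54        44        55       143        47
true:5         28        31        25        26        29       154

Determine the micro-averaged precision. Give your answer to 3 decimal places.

Micro-averaging pools counts across classes: ΣTP=1763, ΣFP=1192, ΣFN=1192.
Micro-precision = TP/(TP+FP) on pooled counts = 0.597 (equals overall accuracy in single-label multiclass).

0.597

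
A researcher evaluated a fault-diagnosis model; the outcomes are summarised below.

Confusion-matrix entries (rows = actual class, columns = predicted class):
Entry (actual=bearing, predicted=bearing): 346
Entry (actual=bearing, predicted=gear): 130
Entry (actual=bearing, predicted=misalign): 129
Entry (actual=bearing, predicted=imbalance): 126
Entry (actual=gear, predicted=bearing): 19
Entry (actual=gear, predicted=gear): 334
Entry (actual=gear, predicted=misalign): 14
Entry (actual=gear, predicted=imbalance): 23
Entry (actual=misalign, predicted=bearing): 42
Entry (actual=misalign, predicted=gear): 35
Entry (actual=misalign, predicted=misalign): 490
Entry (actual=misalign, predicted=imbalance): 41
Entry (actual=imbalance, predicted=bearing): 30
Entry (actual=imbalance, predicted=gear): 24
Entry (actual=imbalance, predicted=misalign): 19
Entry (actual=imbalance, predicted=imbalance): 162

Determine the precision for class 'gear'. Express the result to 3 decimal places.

0.639

Take TP from the diagonal, FP from the rest of the 'gear' prediction marginal, FN from the rest of the 'gear' actual marginal.
precision = TP/(TP+FP).
gear: TP=334, FP=130+35+24=189 → 334/523 = 0.6386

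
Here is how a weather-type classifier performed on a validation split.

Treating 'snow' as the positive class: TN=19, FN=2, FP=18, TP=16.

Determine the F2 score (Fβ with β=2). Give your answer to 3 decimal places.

0.755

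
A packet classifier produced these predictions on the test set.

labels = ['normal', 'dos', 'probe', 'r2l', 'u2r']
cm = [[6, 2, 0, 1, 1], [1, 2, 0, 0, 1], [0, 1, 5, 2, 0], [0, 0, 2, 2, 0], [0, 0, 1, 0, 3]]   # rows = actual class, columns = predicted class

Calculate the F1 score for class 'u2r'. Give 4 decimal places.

One-vs-rest for 'u2r': TP = diagonal; FP = other classes predicted 'u2r'; FN = 'u2r' predicted as other.
F1 score = 2·TP/(2·TP+FP+FN).
u2r: TP=3, FP=1+1+0+0=2, FN=0+0+1+0=1 → 6/9 = 0.66667

0.6667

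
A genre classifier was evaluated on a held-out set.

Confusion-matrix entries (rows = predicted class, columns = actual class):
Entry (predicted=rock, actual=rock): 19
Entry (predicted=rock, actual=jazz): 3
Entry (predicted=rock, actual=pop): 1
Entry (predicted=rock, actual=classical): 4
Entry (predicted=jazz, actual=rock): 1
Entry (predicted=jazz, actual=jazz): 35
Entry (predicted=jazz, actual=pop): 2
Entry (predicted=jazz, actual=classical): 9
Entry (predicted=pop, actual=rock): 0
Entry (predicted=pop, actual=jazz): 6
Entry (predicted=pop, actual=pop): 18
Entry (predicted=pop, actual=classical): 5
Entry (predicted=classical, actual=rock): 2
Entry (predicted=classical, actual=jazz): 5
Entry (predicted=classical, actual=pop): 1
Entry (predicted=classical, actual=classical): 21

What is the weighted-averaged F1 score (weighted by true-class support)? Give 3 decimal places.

0.700

Per-class F1 score (2·TP/(2·TP+FP+FN)):
  rock: TP=19, FP=3+1+4=8, FN=1+0+2=3 → 38/49 = 0.7755
  jazz: TP=35, FP=1+2+9=12, FN=3+6+5=14 → 70/96 = 0.7292
  pop: TP=18, FP=0+6+5=11, FN=1+2+1=4 → 36/51 = 0.7059
  classical: TP=21, FP=2+5+1=8, FN=4+9+5=18 → 42/68 = 0.6176
Weighted-F1 score = Σ (supportᵢ/N)·F1 scoreᵢ with N=132: (22/132)·0.7755 + (49/132)·0.7292 + (22/132)·0.7059 + (39/132)·0.6176 = 0.700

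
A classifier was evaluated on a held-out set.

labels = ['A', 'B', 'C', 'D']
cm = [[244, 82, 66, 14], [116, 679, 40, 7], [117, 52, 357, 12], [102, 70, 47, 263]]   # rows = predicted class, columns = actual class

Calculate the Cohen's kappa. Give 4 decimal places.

0.5613

Observed agreement pₒ = trace/N = 1543/2268 = 0.68034
Expected agreement pₑ = Σ (rowᵢ·colᵢ)/N² = (579·406 + 883·842 + 510·538 + 296·482)/2268² = 0.27132
κ = (pₒ − pₑ)/(1 − pₑ) = (0.68034 − 0.27132)/(1 − 0.27132) = 0.5613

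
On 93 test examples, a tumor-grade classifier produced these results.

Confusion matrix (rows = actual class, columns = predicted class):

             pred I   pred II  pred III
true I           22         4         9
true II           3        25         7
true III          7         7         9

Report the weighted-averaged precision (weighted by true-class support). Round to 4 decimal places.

0.6091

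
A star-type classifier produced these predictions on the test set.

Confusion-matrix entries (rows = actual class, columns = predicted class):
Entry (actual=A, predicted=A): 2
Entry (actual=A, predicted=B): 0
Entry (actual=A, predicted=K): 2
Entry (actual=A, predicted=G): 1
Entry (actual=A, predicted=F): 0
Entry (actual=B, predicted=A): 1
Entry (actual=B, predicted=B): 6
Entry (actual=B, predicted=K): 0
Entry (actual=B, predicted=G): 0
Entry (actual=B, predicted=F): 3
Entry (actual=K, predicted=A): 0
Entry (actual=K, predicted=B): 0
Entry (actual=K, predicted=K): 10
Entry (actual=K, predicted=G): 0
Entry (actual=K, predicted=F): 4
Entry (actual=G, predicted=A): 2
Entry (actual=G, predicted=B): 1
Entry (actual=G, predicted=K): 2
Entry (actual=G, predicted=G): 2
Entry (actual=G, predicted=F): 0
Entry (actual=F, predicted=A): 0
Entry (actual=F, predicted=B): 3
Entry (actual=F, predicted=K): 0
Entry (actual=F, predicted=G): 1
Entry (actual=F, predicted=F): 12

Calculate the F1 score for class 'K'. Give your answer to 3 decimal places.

0.714

Take TP from the diagonal, FP from the rest of the 'K' prediction marginal, FN from the rest of the 'K' actual marginal.
F1 score = 2·TP/(2·TP+FP+FN).
K: TP=10, FP=2+0+2+0=4, FN=0+0+0+4=4 → 20/28 = 0.7143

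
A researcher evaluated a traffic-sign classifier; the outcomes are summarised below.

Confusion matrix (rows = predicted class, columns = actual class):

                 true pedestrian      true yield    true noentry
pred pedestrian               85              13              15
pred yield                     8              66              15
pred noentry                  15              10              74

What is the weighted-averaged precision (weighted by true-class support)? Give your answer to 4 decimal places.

0.7474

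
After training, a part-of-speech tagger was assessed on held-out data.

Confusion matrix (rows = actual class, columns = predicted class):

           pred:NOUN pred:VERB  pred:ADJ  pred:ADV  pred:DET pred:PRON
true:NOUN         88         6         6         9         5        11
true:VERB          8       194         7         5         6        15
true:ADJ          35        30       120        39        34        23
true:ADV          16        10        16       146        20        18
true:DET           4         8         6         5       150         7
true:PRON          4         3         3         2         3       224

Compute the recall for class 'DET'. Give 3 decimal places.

0.833

recall = TP/(TP+FN).
DET: TP=150, FN=4+8+6+5+7=30 → 150/180 = 0.8333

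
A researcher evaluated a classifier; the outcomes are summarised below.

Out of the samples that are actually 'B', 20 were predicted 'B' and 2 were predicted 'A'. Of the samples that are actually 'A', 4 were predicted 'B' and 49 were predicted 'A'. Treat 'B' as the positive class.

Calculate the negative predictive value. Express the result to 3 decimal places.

0.961

NPV = TN/(TN+FN) = 49/(49+2) = 0.961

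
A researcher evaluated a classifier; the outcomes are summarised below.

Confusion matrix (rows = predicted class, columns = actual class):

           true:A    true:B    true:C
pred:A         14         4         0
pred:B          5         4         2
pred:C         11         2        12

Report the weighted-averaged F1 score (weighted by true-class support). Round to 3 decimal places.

Per-class F1 score (2·TP/(2·TP+FP+FN)):
  A: TP=14, FP=4+0=4, FN=5+11=16 → 28/48 = 0.5833
  B: TP=4, FP=5+2=7, FN=4+2=6 → 8/21 = 0.3810
  C: TP=12, FP=11+2=13, FN=0+2=2 → 24/39 = 0.6154
Weighted-F1 score = Σ (supportᵢ/N)·F1 scoreᵢ with N=54: (30/54)·0.5833 + (10/54)·0.3810 + (14/54)·0.6154 = 0.554

0.554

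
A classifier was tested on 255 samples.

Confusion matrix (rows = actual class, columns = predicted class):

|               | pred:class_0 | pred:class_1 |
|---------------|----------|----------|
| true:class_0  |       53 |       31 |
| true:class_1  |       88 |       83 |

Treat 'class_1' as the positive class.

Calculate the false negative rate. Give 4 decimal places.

0.5146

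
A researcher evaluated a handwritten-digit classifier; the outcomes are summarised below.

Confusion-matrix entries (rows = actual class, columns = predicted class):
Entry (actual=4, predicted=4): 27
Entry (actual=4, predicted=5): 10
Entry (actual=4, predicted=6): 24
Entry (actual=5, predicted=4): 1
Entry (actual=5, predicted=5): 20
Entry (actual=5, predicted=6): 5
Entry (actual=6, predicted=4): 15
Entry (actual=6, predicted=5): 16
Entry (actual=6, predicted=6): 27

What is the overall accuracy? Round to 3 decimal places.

Accuracy = trace / total = (27+20+27=74) / 145 = 74/145 = 0.510

0.510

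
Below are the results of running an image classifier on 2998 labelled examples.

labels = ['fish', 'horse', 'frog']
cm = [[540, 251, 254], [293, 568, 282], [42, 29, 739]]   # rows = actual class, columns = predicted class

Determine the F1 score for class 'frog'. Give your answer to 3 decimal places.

One-vs-rest for 'frog': TP = diagonal; FP = other classes predicted 'frog'; FN = 'frog' predicted as other.
F1 score = 2·TP/(2·TP+FP+FN).
frog: TP=739, FP=254+282=536, FN=42+29=71 → 1478/2085 = 0.7089

0.709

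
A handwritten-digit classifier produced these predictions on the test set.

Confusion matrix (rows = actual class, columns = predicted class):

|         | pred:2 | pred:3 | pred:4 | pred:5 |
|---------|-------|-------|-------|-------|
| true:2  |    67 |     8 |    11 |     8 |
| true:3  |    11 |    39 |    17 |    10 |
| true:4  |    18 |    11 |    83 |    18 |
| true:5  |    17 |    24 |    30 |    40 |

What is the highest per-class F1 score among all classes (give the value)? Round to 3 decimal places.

0.647

Per-class F1 score (2·TP/(2·TP+FP+FN)):
  2: TP=67, FP=11+18+17=46, FN=8+11+8=27 → 134/207 = 0.6473
  3: TP=39, FP=8+11+24=43, FN=11+17+10=38 → 78/159 = 0.4906
  4: TP=83, FP=11+17+30=58, FN=18+11+18=47 → 166/271 = 0.6125
  5: TP=40, FP=8+10+18=36, FN=17+24+30=71 → 80/187 = 0.4278
Highest is class '2' with F1 score = 0.647.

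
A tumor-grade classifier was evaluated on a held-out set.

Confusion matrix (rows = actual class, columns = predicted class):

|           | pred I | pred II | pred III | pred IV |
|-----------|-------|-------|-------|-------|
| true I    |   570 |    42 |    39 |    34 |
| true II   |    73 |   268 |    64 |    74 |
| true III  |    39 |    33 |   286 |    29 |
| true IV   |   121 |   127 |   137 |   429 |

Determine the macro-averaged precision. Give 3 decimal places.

Per-class precision (TP/(TP+FP)):
  I: TP=570, FP=73+39+121=233 → 570/803 = 0.7098
  II: TP=268, FP=42+33+127=202 → 268/470 = 0.5702
  III: TP=286, FP=39+64+137=240 → 286/526 = 0.5437
  IV: TP=429, FP=34+74+29=137 → 429/566 = 0.7580
Macro-precision = mean = (0.7098 + 0.5702 + 0.5437 + 0.7580) / 4 = 0.645

0.645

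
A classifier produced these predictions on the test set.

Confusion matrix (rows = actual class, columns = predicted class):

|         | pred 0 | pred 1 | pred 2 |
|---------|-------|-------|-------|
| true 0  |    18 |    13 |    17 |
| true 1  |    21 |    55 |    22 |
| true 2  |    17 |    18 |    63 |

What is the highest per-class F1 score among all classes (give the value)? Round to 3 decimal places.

Per-class F1 score (2·TP/(2·TP+FP+FN)):
  0: TP=18, FP=21+17=38, FN=13+17=30 → 36/104 = 0.3462
  1: TP=55, FP=13+18=31, FN=21+22=43 → 110/184 = 0.5978
  2: TP=63, FP=17+22=39, FN=17+18=35 → 126/200 = 0.6300
Highest is class '2' with F1 score = 0.630.

0.630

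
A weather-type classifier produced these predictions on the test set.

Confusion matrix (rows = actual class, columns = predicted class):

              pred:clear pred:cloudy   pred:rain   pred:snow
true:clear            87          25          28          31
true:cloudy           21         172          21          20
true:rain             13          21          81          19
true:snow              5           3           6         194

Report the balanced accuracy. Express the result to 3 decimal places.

Balanced accuracy = mean of per-class recall.
  clear: recall = 87/171 = 0.5088
  cloudy: recall = 172/234 = 0.7350
  rain: recall = 81/134 = 0.6045
  snow: recall = 194/208 = 0.9327
Mean = (0.5088 + 0.7350 + 0.6045 + 0.9327) / 4 = 0.695

0.695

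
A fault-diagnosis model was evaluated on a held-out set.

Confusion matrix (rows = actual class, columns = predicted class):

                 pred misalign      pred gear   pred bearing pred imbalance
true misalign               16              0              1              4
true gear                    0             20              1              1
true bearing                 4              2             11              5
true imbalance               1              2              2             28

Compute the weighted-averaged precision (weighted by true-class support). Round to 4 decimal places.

0.7631

Per-class precision (TP/(TP+FP)):
  misalign: TP=16, FP=0+4+1=5 → 16/21 = 0.76190
  gear: TP=20, FP=0+2+2=4 → 20/24 = 0.83333
  bearing: TP=11, FP=1+1+2=4 → 11/15 = 0.73333
  imbalance: TP=28, FP=4+1+5=10 → 28/38 = 0.73684
Weighted-precision = Σ (supportᵢ/N)·precisionᵢ with N=98: (21/98)·0.76190 + (22/98)·0.83333 + (22/98)·0.73333 + (33/98)·0.73684 = 0.7631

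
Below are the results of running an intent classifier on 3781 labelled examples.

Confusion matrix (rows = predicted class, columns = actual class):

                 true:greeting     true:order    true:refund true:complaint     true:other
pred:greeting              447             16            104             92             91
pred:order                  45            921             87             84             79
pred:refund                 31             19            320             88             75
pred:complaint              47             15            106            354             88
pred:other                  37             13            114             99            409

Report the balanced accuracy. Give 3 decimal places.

Balanced accuracy = mean of per-class recall.
  greeting: recall = 447/607 = 0.7364
  order: recall = 921/984 = 0.9360
  refund: recall = 320/731 = 0.4378
  complaint: recall = 354/717 = 0.4937
  other: recall = 409/742 = 0.5512
Mean = (0.7364 + 0.9360 + 0.4378 + 0.4937 + 0.5512) / 5 = 0.631

0.631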